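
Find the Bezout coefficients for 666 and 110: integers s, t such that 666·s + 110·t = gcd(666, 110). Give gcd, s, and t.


Euclidean algorithm on (666, 110) — divide until remainder is 0:
  666 = 6 · 110 + 6
  110 = 18 · 6 + 2
  6 = 3 · 2 + 0
gcd(666, 110) = 2.
Track Bezout coefficients alongside the remainders: start with r₀ = 666 = a·1 + b·0 (s = 1, t = 0) and r₁ = 110 = a·0 + b·1 (s = 0, t = 1); each new remainder r_{k+1} = r_{k-1} − q_k·r_k inherits s_{k+1} = s_{k-1} − q_k·s_k, t_{k+1} = t_{k-1} − q_k·t_k, so r_k = a·s_k + b·t_k at every step:
  q = 6: r = 6, s = 1 − 6·0 = 1, t = 0 − 6·1 = -6  (check: 666·1 + 110·(-6) = 6)
  q = 18: r = 2, s = 0 − 18·1 = -18, t = 1 − 18·(-6) = 109  (check: 666·(-18) + 110·109 = 2)
The row with r = 2 (the gcd) gives the Bezout coefficients s = -18, t = 109.
Result: 666 · (-18) + 110 · (109) = 2.

gcd(666, 110) = 2; s = -18, t = 109 (check: 666·(-18) + 110·109 = 2).


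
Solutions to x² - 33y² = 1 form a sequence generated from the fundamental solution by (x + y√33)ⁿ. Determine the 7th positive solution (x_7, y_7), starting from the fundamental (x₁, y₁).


Step 1: Find the fundamental solution (x₁, y₁) of x² - 33y² = 1.
  Expand √33 as a continued fraction. a₀ = ⌊√33⌋ = 5; iterate m_{k+1} = d_k·a_k − m_k, d_{k+1} = (33 − m_{k+1}²)/d_k, a_{k+1} = ⌊(a₀ + m_{k+1})/d_{k+1}⌋ (starting m₀ = 0, d₀ = 1), with convergents p_k = a_k·p_{k-1} + p_{k-2}, q_k = a_k·q_{k-1} + q_{k-2} (p₋₁ = 1, q₋₁ = 0):
  k = 0: a₀ = 5; p₀/q₀ = 5/1; p₀² − 33·q₀² = 25 − 33 = -8.
  k = 1: m = 5, d = 8, a = ⌊(5 + 5)/8⌋ = 1; p/q = (1·5 + 1)/(1·1 + 0) = 6/1; p² − 33·q² = 36 − 33 = 3.
  k = 2: m = 3, d = 3, a = ⌊(5 + 3)/3⌋ = 2; p/q = (2·6 + 5)/(2·1 + 1) = 17/3; p² − 33·q² = 289 − 297 = -8.
  k = 3: m = 3, d = 8, a = ⌊(5 + 3)/8⌋ = 1; p/q = (1·17 + 6)/(1·3 + 1) = 23/4; p² − 33·q² = 529 − 528 = 1.
  The first convergent with p² − 33·q² = 1 gives the fundamental solution (x₁, y₁) = (23, 4).
Step 2: Apply the recurrence (x_{n+1}, y_{n+1}) = (x₁x_n + 33y₁y_n, x₁y_n + y₁x_n) repeatedly.
  From (x_1, y_1) = (23, 4): x_2 = 23·23 + 33·4·4 = 1057; y_2 = 23·4 + 4·23 = 184.
  From (x_2, y_2) = (1057, 184): x_3 = 23·1057 + 33·4·184 = 48599; y_3 = 23·184 + 4·1057 = 8460.
  From (x_3, y_3) = (48599, 8460): x_4 = 23·48599 + 33·4·8460 = 2234497; y_4 = 23·8460 + 4·48599 = 388976.
  From (x_4, y_4) = (2234497, 388976): x_5 = 23·2234497 + 33·4·388976 = 102738263; y_5 = 23·388976 + 4·2234497 = 17884436.
  From (x_5, y_5) = (102738263, 17884436): x_6 = 23·102738263 + 33·4·17884436 = 4723725601; y_6 = 23·17884436 + 4·102738263 = 822295080.
  From (x_6, y_6) = (4723725601, 822295080): x_7 = 23·4723725601 + 33·4·822295080 = 217188639383; y_7 = 23·822295080 + 4·4723725601 = 37807689244.
Step 3: Verify x_7² - 33·y_7² = 47170905077038818620689 - 47170905077038818620688 = 1 (should be 1). ✓

(x_1, y_1) = (23, 4); (x_7, y_7) = (217188639383, 37807689244).


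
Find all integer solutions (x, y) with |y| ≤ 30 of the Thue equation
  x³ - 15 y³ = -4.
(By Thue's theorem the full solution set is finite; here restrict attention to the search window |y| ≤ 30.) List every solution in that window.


The equation is x³ - 15y³ = -4. For fixed y, x³ = 15·y³ − 4, so a solution requires the RHS to be a perfect cube.
Strategy: iterate y from -30 to 30, compute RHS = 15·y³ − 4, and check whether it is a (positive or negative) perfect cube.
Check small values of y:
  y = 0: RHS = -4 is not a perfect cube.
  y = 1: RHS = 11 is not a perfect cube.
  y = -1: RHS = -19 is not a perfect cube.
  y = 2: RHS = 116 is not a perfect cube.
  y = -2: RHS = -124 is not a perfect cube.
  y = 3: RHS = 401 is not a perfect cube.
  y = -3: RHS = -409 is not a perfect cube.
Continuing the search up to |y| = 30 finds no solutions either.
No (x, y) in the scanned range satisfies the equation.

No integer solutions with |y| ≤ 30.


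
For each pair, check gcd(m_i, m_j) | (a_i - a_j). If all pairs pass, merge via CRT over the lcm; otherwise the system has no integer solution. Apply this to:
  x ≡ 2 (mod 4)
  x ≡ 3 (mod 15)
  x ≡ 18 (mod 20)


Moduli 4, 15, 20 are not pairwise coprime, so CRT works modulo lcm(m_i) when all pairwise compatibility conditions hold.
Pairwise compatibility: gcd(m_i, m_j) must divide a_i - a_j for every pair.
Merge one congruence at a time:
  Start: x ≡ 2 (mod 4).
  Combine with x ≡ 3 (mod 15): gcd(4, 15) = 1; 3 - 2 = 1, which IS divisible by 1, so compatible.
    Write x = 2 + 4·t and substitute into x ≡ 3 (mod 15): 4·t ≡ 3 − 2 = 1 (mod 15).
    The inverse of 4 mod 15 is 4 (since 4·4 = 16 = 1·15 + 1), so t ≡ 4·1 = 4 ≡ 4 (mod 15).
    Then x = 2 + 4·4 = 18, valid modulo lcm(4, 15) = 60: x ≡ 18 (mod 60).
  Combine with x ≡ 18 (mod 20): gcd(60, 20) = 20; 18 - 18 = 0, which IS divisible by 20, so compatible.
    Write x = 18 + 60·t and substitute into x ≡ 18 (mod 20): 60·t ≡ 18 − 18 = 0 (mod 20).
    Divide the congruence (and modulus) by g = 20: 3·t ≡ 0 (mod 1).
    Modulo 1 every t works; take t = 0.
    Then x = 18 + 60·0 = 18, valid modulo lcm(60, 20) = 60: x ≡ 18 (mod 60).
Verify: 18 mod 4 = 2, 18 mod 15 = 3, 18 mod 20 = 18.

x ≡ 18 (mod 60).


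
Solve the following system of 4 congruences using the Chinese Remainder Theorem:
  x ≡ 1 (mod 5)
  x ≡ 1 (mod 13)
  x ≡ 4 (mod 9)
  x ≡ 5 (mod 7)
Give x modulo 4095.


Product of moduli M = 5 · 13 · 9 · 7 = 4095.
Merge one congruence at a time:
  Start: x ≡ 1 (mod 5).
  Combine with x ≡ 1 (mod 13); new modulus lcm = 65.
    Write x = 1 + 5·t and substitute into x ≡ 1 (mod 13): 5·t ≡ 1 − 1 = 0 (mod 13).
    The inverse of 5 mod 13 is 8 (since 5·8 = 40 = 3·13 + 1), so t ≡ 8·0 = 0 ≡ 0 (mod 13).
    Then x = 1 + 5·0 = 1, valid modulo lcm(5, 13) = 65: x ≡ 1 (mod 65).
  Combine with x ≡ 4 (mod 9); new modulus lcm = 585.
    Write x = 1 + 65·t and substitute into x ≡ 4 (mod 9): 65·t ≡ 4 − 1 = 3 (mod 9).
    Reduce coefficients mod 9: 2·t ≡ 3 (mod 9).
    The inverse of 2 mod 9 is 5 (since 2·5 = 10 = 1·9 + 1), so t ≡ 5·3 = 15 ≡ 6 (mod 9).
    Then x = 1 + 65·6 = 391, valid modulo lcm(65, 9) = 585: x ≡ 391 (mod 585).
  Combine with x ≡ 5 (mod 7); new modulus lcm = 4095.
    Write x = 391 + 585·t and substitute into x ≡ 5 (mod 7): 585·t ≡ 5 − 391 = -386 (mod 7).
    Reduce coefficients mod 7: 4·t ≡ 6 (mod 7).
    The inverse of 4 mod 7 is 2 (since 4·2 = 8 = 1·7 + 1), so t ≡ 2·6 = 12 ≡ 5 (mod 7).
    Then x = 391 + 585·5 = 3316, valid modulo lcm(585, 7) = 4095: x ≡ 3316 (mod 4095).
Verify against each original: 3316 mod 5 = 1, 3316 mod 13 = 1, 3316 mod 9 = 4, 3316 mod 7 = 5.

x ≡ 3316 (mod 4095).


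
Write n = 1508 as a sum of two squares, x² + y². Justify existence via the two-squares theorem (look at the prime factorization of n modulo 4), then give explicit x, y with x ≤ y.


Step 1: Factor n = 1508 = 2^2 · 13 · 29.
Step 2: Check the mod-4 condition on each prime factor: 2 = 2 (special); 13 ≡ 1 (mod 4), exponent 1; 29 ≡ 1 (mod 4), exponent 1.
All primes ≡ 3 (mod 4) appear to even exponent (or don't appear), so by the two-squares theorem n IS expressible as a sum of two squares.
Step 3: Build a representation. Group n = k² · m with k = 2 and m = 13 · 29 = 377 (a product of primes ≡ 1 (mod 4)); a representation of m scales to one of n via (k·x)² + (k·y)² = k²(x² + y²). Each prime p ≡ 1 (mod 4) is itself a sum of two squares; find a² by testing p − a² for a perfect square:
  13: 13 − 1² = 12, 13 − 2² = 9 = 3² ⇒ 13 = 2² + 3².
  29: 29 − 1² = 28, 29 − 2² = 25 = 5² ⇒ 29 = 2² + 5².
  Combine using the Brahmagupta–Fibonacci identity (a² + b²)(c² + d²) = (ac − bd)² + (ad + bc)² = (ac + bd)² + (ad − bc)²:
  13 · 29 = 377: from (2² + 3²)(2² + 5²), take (2·2 − 3·5, 2·5 + 3·2) = (4 − 15, 10 + 6) = (-11, 16); dropping signs (only squares matter) gives (11, 16); check 11² + 16² = 121 + 256 = 377 ✓.
  Scale by k = 2: (2·11, 2·16) = (22, 32).
Step 4: Order so x ≤ y and verify: 22² + 32² = 484 + 1024 = 1508 = n. ✓

n = 1508 = 22² + 32² (one valid representation with x ≤ y).


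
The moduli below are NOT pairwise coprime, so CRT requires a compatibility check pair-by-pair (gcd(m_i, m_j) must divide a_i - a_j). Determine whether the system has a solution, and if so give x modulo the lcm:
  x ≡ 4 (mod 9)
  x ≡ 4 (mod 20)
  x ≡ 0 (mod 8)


Moduli 9, 20, 8 are not pairwise coprime, so CRT works modulo lcm(m_i) when all pairwise compatibility conditions hold.
Pairwise compatibility: gcd(m_i, m_j) must divide a_i - a_j for every pair.
Merge one congruence at a time:
  Start: x ≡ 4 (mod 9).
  Combine with x ≡ 4 (mod 20): gcd(9, 20) = 1; 4 - 4 = 0, which IS divisible by 1, so compatible.
    Write x = 4 + 9·t and substitute into x ≡ 4 (mod 20): 9·t ≡ 4 − 4 = 0 (mod 20).
    The inverse of 9 mod 20 is 9 (since 9·9 = 81 = 4·20 + 1), so t ≡ 9·0 = 0 ≡ 0 (mod 20).
    Then x = 4 + 9·0 = 4, valid modulo lcm(9, 20) = 180: x ≡ 4 (mod 180).
  Combine with x ≡ 0 (mod 8): gcd(180, 8) = 4; 0 - 4 = -4, which IS divisible by 4, so compatible.
    Write x = 4 + 180·t and substitute into x ≡ 0 (mod 8): 180·t ≡ 0 − 4 = -4 (mod 8).
    Divide the congruence (and modulus) by g = 4: 45·t ≡ -1 (mod 2).
    Reduce coefficients mod 2: 1·t ≡ 1 (mod 2).
    So t ≡ 1 (mod 2).
    Then x = 4 + 180·1 = 184, valid modulo lcm(180, 8) = 360: x ≡ 184 (mod 360).
Verify: 184 mod 9 = 4, 184 mod 20 = 4, 184 mod 8 = 0.

x ≡ 184 (mod 360).


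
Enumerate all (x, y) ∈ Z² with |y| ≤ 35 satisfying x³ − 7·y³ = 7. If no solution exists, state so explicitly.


The equation is x³ - 7y³ = 7. For fixed y, x³ = 7·y³ + 7, so a solution requires the RHS to be a perfect cube.
Strategy: iterate y from -35 to 35, compute RHS = 7·y³ + 7, and check whether it is a (positive or negative) perfect cube.
Check small values of y:
  y = 0: RHS = 7 is not a perfect cube.
  y = 1: RHS = 14 is not a perfect cube.
  y = -1: RHS = 0 = (0)³ ⇒ x = 0 works.
  y = 2: RHS = 63 is not a perfect cube.
  y = -2: RHS = -49 is not a perfect cube.
  y = 3: RHS = 196 is not a perfect cube.
  y = -3: RHS = -182 is not a perfect cube.
Continuing the search up to |y| = 35 finds no further solutions beyond those listed.
Collected solutions: (0, -1).

Solutions (with |y| ≤ 35): (0, -1).


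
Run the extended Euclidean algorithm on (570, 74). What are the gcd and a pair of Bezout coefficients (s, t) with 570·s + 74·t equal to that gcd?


Euclidean algorithm on (570, 74) — divide until remainder is 0:
  570 = 7 · 74 + 52
  74 = 1 · 52 + 22
  52 = 2 · 22 + 8
  22 = 2 · 8 + 6
  8 = 1 · 6 + 2
  6 = 3 · 2 + 0
gcd(570, 74) = 2.
Track Bezout coefficients alongside the remainders: start with r₀ = 570 = a·1 + b·0 (s = 1, t = 0) and r₁ = 74 = a·0 + b·1 (s = 0, t = 1); each new remainder r_{k+1} = r_{k-1} − q_k·r_k inherits s_{k+1} = s_{k-1} − q_k·s_k, t_{k+1} = t_{k-1} − q_k·t_k, so r_k = a·s_k + b·t_k at every step:
  q = 7: r = 52, s = 1 − 7·0 = 1, t = 0 − 7·1 = -7  (check: 570·1 + 74·(-7) = 52)
  q = 1: r = 22, s = 0 − 1·1 = -1, t = 1 − 1·(-7) = 8  (check: 570·(-1) + 74·8 = 22)
  q = 2: r = 8, s = 1 − 2·(-1) = 3, t = -7 − 2·8 = -23  (check: 570·3 + 74·(-23) = 8)
  q = 2: r = 6, s = -1 − 2·3 = -7, t = 8 − 2·(-23) = 54  (check: 570·(-7) + 74·54 = 6)
  q = 1: r = 2, s = 3 − 1·(-7) = 10, t = -23 − 1·54 = -77  (check: 570·10 + 74·(-77) = 2)
The row with r = 2 (the gcd) gives the Bezout coefficients s = 10, t = -77.
Result: 570 · (10) + 74 · (-77) = 2.

gcd(570, 74) = 2; s = 10, t = -77 (check: 570·10 + 74·(-77) = 2).


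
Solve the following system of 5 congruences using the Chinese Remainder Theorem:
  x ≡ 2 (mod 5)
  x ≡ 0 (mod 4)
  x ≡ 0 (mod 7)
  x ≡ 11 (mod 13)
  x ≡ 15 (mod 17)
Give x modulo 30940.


Product of moduli M = 5 · 4 · 7 · 13 · 17 = 30940.
Merge one congruence at a time:
  Start: x ≡ 2 (mod 5).
  Combine with x ≡ 0 (mod 4); new modulus lcm = 20.
    Write x = 2 + 5·t and substitute into x ≡ 0 (mod 4): 5·t ≡ 0 − 2 = -2 (mod 4).
    Reduce coefficients mod 4: 1·t ≡ 2 (mod 4).
    So t ≡ 2 (mod 4).
    Then x = 2 + 5·2 = 12, valid modulo lcm(5, 4) = 20: x ≡ 12 (mod 20).
  Combine with x ≡ 0 (mod 7); new modulus lcm = 140.
    Write x = 12 + 20·t and substitute into x ≡ 0 (mod 7): 20·t ≡ 0 − 12 = -12 (mod 7).
    Reduce coefficients mod 7: 6·t ≡ 2 (mod 7).
    The inverse of 6 mod 7 is 6 (since 6·6 = 36 = 5·7 + 1), so t ≡ 6·2 = 12 ≡ 5 (mod 7).
    Then x = 12 + 20·5 = 112, valid modulo lcm(20, 7) = 140: x ≡ 112 (mod 140).
  Combine with x ≡ 11 (mod 13); new modulus lcm = 1820.
    Write x = 112 + 140·t and substitute into x ≡ 11 (mod 13): 140·t ≡ 11 − 112 = -101 (mod 13).
    Reduce coefficients mod 13: 10·t ≡ 3 (mod 13).
    The inverse of 10 mod 13 is 4 (since 10·4 = 40 = 3·13 + 1), so t ≡ 4·3 = 12 ≡ 12 (mod 13).
    Then x = 112 + 140·12 = 1792, valid modulo lcm(140, 13) = 1820: x ≡ 1792 (mod 1820).
  Combine with x ≡ 15 (mod 17); new modulus lcm = 30940.
    Write x = 1792 + 1820·t and substitute into x ≡ 15 (mod 17): 1820·t ≡ 15 − 1792 = -1777 (mod 17).
    Reduce coefficients mod 17: 1·t ≡ 8 (mod 17).
    So t ≡ 8 (mod 17).
    Then x = 1792 + 1820·8 = 16352, valid modulo lcm(1820, 17) = 30940: x ≡ 16352 (mod 30940).
Verify against each original: 16352 mod 5 = 2, 16352 mod 4 = 0, 16352 mod 7 = 0, 16352 mod 13 = 11, 16352 mod 17 = 15.

x ≡ 16352 (mod 30940).


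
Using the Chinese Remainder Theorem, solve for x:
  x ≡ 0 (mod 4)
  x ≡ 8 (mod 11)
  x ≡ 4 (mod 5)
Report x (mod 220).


Moduli 4, 11, 5 are pairwise coprime; by CRT there is a unique solution modulo M = 4 · 11 · 5 = 220.
Solve pairwise, accumulating the modulus:
  Start with x ≡ 0 (mod 4).
  Combine with x ≡ 8 (mod 11): since gcd(4, 11) = 1, we get a unique residue mod 44.
    Write x = 0 + 4·t and substitute into x ≡ 8 (mod 11): 4·t ≡ 8 − 0 = 8 (mod 11).
    The inverse of 4 mod 11 is 3 (since 4·3 = 12 = 1·11 + 1), so t ≡ 3·8 = 24 ≡ 2 (mod 11).
    Then x = 0 + 4·2 = 8, valid modulo lcm(4, 11) = 44: x ≡ 8 (mod 44).
  Combine with x ≡ 4 (mod 5): since gcd(44, 5) = 1, we get a unique residue mod 220.
    Write x = 8 + 44·t and substitute into x ≡ 4 (mod 5): 44·t ≡ 4 − 8 = -4 (mod 5).
    Reduce coefficients mod 5: 4·t ≡ 1 (mod 5).
    The inverse of 4 mod 5 is 4 (since 4·4 = 16 = 3·5 + 1), so t ≡ 4·1 = 4 ≡ 4 (mod 5).
    Then x = 8 + 44·4 = 184, valid modulo lcm(44, 5) = 220: x ≡ 184 (mod 220).
Verify: 184 mod 4 = 0 ✓, 184 mod 11 = 8 ✓, 184 mod 5 = 4 ✓.

x ≡ 184 (mod 220).


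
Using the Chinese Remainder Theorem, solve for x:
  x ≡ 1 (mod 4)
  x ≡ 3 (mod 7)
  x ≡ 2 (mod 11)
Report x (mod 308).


Moduli 4, 7, 11 are pairwise coprime; by CRT there is a unique solution modulo M = 4 · 7 · 11 = 308.
Solve pairwise, accumulating the modulus:
  Start with x ≡ 1 (mod 4).
  Combine with x ≡ 3 (mod 7): since gcd(4, 7) = 1, we get a unique residue mod 28.
    Write x = 1 + 4·t and substitute into x ≡ 3 (mod 7): 4·t ≡ 3 − 1 = 2 (mod 7).
    The inverse of 4 mod 7 is 2 (since 4·2 = 8 = 1·7 + 1), so t ≡ 2·2 = 4 ≡ 4 (mod 7).
    Then x = 1 + 4·4 = 17, valid modulo lcm(4, 7) = 28: x ≡ 17 (mod 28).
  Combine with x ≡ 2 (mod 11): since gcd(28, 11) = 1, we get a unique residue mod 308.
    Write x = 17 + 28·t and substitute into x ≡ 2 (mod 11): 28·t ≡ 2 − 17 = -15 (mod 11).
    Reduce coefficients mod 11: 6·t ≡ 7 (mod 11).
    The inverse of 6 mod 11 is 2 (since 6·2 = 12 = 1·11 + 1), so t ≡ 2·7 = 14 ≡ 3 (mod 11).
    Then x = 17 + 28·3 = 101, valid modulo lcm(28, 11) = 308: x ≡ 101 (mod 308).
Verify: 101 mod 4 = 1 ✓, 101 mod 7 = 3 ✓, 101 mod 11 = 2 ✓.

x ≡ 101 (mod 308).


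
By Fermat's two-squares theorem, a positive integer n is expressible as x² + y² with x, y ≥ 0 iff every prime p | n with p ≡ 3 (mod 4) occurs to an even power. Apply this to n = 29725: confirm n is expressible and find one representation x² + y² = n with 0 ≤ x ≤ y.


Step 1: Factor n = 29725 = 5^2 · 29 · 41.
Step 2: Check the mod-4 condition on each prime factor: 5 ≡ 1 (mod 4), exponent 2; 29 ≡ 1 (mod 4), exponent 1; 41 ≡ 1 (mod 4), exponent 1.
All primes ≡ 3 (mod 4) appear to even exponent (or don't appear), so by the two-squares theorem n IS expressible as a sum of two squares.
Step 3: Build a representation. Group n = k² · m with k = 5 and m = 29 · 41 = 1189 (a product of primes ≡ 1 (mod 4)); a representation of m scales to one of n via (k·x)² + (k·y)² = k²(x² + y²). Each prime p ≡ 1 (mod 4) is itself a sum of two squares; find a² by testing p − a² for a perfect square:
  29: 29 − 1² = 28, 29 − 2² = 25 = 5² ⇒ 29 = 2² + 5².
  41: 41 − 1² = 40, 41 − 2² = 37, 41 − 3² = 32, 41 − 4² = 25 = 5² ⇒ 41 = 4² + 5².
  Combine using the Brahmagupta–Fibonacci identity (a² + b²)(c² + d²) = (ac − bd)² + (ad + bc)² = (ac + bd)² + (ad − bc)²:
  29 · 41 = 1189: from (2² + 5²)(4² + 5²), take (2·4 − 5·5, 2·5 + 5·4) = (8 − 25, 10 + 20) = (-17, 30); dropping signs (only squares matter) gives (17, 30); check 17² + 30² = 289 + 900 = 1189 ✓.
  Scale by k = 5: (5·17, 5·30) = (85, 150).
Step 4: Order so x ≤ y and verify: 85² + 150² = 7225 + 22500 = 29725 = n. ✓

n = 29725 = 85² + 150² (one valid representation with x ≤ y).


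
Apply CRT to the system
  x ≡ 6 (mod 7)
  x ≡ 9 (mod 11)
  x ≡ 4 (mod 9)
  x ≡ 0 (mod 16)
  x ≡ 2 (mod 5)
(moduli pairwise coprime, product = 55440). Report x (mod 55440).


Product of moduli M = 7 · 11 · 9 · 16 · 5 = 55440.
Merge one congruence at a time:
  Start: x ≡ 6 (mod 7).
  Combine with x ≡ 9 (mod 11); new modulus lcm = 77.
    Write x = 6 + 7·t and substitute into x ≡ 9 (mod 11): 7·t ≡ 9 − 6 = 3 (mod 11).
    The inverse of 7 mod 11 is 8 (since 7·8 = 56 = 5·11 + 1), so t ≡ 8·3 = 24 ≡ 2 (mod 11).
    Then x = 6 + 7·2 = 20, valid modulo lcm(7, 11) = 77: x ≡ 20 (mod 77).
  Combine with x ≡ 4 (mod 9); new modulus lcm = 693.
    Write x = 20 + 77·t and substitute into x ≡ 4 (mod 9): 77·t ≡ 4 − 20 = -16 (mod 9).
    Reduce coefficients mod 9: 5·t ≡ 2 (mod 9).
    The inverse of 5 mod 9 is 2 (since 5·2 = 10 = 1·9 + 1), so t ≡ 2·2 = 4 ≡ 4 (mod 9).
    Then x = 20 + 77·4 = 328, valid modulo lcm(77, 9) = 693: x ≡ 328 (mod 693).
  Combine with x ≡ 0 (mod 16); new modulus lcm = 11088.
    Write x = 328 + 693·t and substitute into x ≡ 0 (mod 16): 693·t ≡ 0 − 328 = -328 (mod 16).
    Reduce coefficients mod 16: 5·t ≡ 8 (mod 16).
    The inverse of 5 mod 16 is 13 (since 5·13 = 65 = 4·16 + 1), so t ≡ 13·8 = 104 ≡ 8 (mod 16).
    Then x = 328 + 693·8 = 5872, valid modulo lcm(693, 16) = 11088: x ≡ 5872 (mod 11088).
  Combine with x ≡ 2 (mod 5); new modulus lcm = 55440.
    Write x = 5872 + 11088·t and substitute into x ≡ 2 (mod 5): 11088·t ≡ 2 − 5872 = -5870 (mod 5).
    Reduce coefficients mod 5: 3·t ≡ 0 (mod 5).
    The inverse of 3 mod 5 is 2 (since 3·2 = 6 = 1·5 + 1), so t ≡ 2·0 = 0 ≡ 0 (mod 5).
    Then x = 5872 + 11088·0 = 5872, valid modulo lcm(11088, 5) = 55440: x ≡ 5872 (mod 55440).
Verify against each original: 5872 mod 7 = 6, 5872 mod 11 = 9, 5872 mod 9 = 4, 5872 mod 16 = 0, 5872 mod 5 = 2.

x ≡ 5872 (mod 55440).


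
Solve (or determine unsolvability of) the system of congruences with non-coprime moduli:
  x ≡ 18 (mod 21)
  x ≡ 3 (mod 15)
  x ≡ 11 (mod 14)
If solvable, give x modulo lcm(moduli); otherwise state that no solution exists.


Moduli 21, 15, 14 are not pairwise coprime, so CRT works modulo lcm(m_i) when all pairwise compatibility conditions hold.
Pairwise compatibility: gcd(m_i, m_j) must divide a_i - a_j for every pair.
Merge one congruence at a time:
  Start: x ≡ 18 (mod 21).
  Combine with x ≡ 3 (mod 15): gcd(21, 15) = 3; 3 - 18 = -15, which IS divisible by 3, so compatible.
    Write x = 18 + 21·t and substitute into x ≡ 3 (mod 15): 21·t ≡ 3 − 18 = -15 (mod 15).
    Divide the congruence (and modulus) by g = 3: 7·t ≡ -5 (mod 5).
    Reduce coefficients mod 5: 2·t ≡ 0 (mod 5).
    The inverse of 2 mod 5 is 3 (since 2·3 = 6 = 1·5 + 1), so t ≡ 3·0 = 0 ≡ 0 (mod 5).
    Then x = 18 + 21·0 = 18, valid modulo lcm(21, 15) = 105: x ≡ 18 (mod 105).
  Combine with x ≡ 11 (mod 14): gcd(105, 14) = 7; 11 - 18 = -7, which IS divisible by 7, so compatible.
    Write x = 18 + 105·t and substitute into x ≡ 11 (mod 14): 105·t ≡ 11 − 18 = -7 (mod 14).
    Divide the congruence (and modulus) by g = 7: 15·t ≡ -1 (mod 2).
    Reduce coefficients mod 2: 1·t ≡ 1 (mod 2).
    So t ≡ 1 (mod 2).
    Then x = 18 + 105·1 = 123, valid modulo lcm(105, 14) = 210: x ≡ 123 (mod 210).
Verify: 123 mod 21 = 18, 123 mod 15 = 3, 123 mod 14 = 11.

x ≡ 123 (mod 210).


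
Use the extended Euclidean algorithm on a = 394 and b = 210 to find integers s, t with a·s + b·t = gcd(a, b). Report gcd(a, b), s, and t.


Euclidean algorithm on (394, 210) — divide until remainder is 0:
  394 = 1 · 210 + 184
  210 = 1 · 184 + 26
  184 = 7 · 26 + 2
  26 = 13 · 2 + 0
gcd(394, 210) = 2.
Track Bezout coefficients alongside the remainders: start with r₀ = 394 = a·1 + b·0 (s = 1, t = 0) and r₁ = 210 = a·0 + b·1 (s = 0, t = 1); each new remainder r_{k+1} = r_{k-1} − q_k·r_k inherits s_{k+1} = s_{k-1} − q_k·s_k, t_{k+1} = t_{k-1} − q_k·t_k, so r_k = a·s_k + b·t_k at every step:
  q = 1: r = 184, s = 1 − 1·0 = 1, t = 0 − 1·1 = -1  (check: 394·1 + 210·(-1) = 184)
  q = 1: r = 26, s = 0 − 1·1 = -1, t = 1 − 1·(-1) = 2  (check: 394·(-1) + 210·2 = 26)
  q = 7: r = 2, s = 1 − 7·(-1) = 8, t = -1 − 7·2 = -15  (check: 394·8 + 210·(-15) = 2)
The row with r = 2 (the gcd) gives the Bezout coefficients s = 8, t = -15.
Result: 394 · (8) + 210 · (-15) = 2.

gcd(394, 210) = 2; s = 8, t = -15 (check: 394·8 + 210·(-15) = 2).


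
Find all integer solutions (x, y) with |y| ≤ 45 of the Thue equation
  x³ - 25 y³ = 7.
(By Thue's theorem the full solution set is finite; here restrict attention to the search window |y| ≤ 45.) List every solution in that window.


The equation is x³ - 25y³ = 7. For fixed y, x³ = 25·y³ + 7, so a solution requires the RHS to be a perfect cube.
Strategy: iterate y from -45 to 45, compute RHS = 25·y³ + 7, and check whether it is a (positive or negative) perfect cube.
Check small values of y:
  y = 0: RHS = 7 is not a perfect cube.
  y = 1: RHS = 32 is not a perfect cube.
  y = -1: RHS = -18 is not a perfect cube.
  y = 2: RHS = 207 is not a perfect cube.
  y = -2: RHS = -193 is not a perfect cube.
  y = 3: RHS = 682 is not a perfect cube.
  y = -3: RHS = -668 is not a perfect cube.
Continuing the search up to |y| = 45 finds no solutions either.
No (x, y) in the scanned range satisfies the equation.

No integer solutions with |y| ≤ 45.


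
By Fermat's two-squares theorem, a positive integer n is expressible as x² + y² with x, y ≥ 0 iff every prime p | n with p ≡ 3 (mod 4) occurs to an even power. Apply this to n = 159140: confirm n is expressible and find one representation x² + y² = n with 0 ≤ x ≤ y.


Step 1: Factor n = 159140 = 2^2 · 5 · 73 · 109.
Step 2: Check the mod-4 condition on each prime factor: 2 = 2 (special); 5 ≡ 1 (mod 4), exponent 1; 73 ≡ 1 (mod 4), exponent 1; 109 ≡ 1 (mod 4), exponent 1.
All primes ≡ 3 (mod 4) appear to even exponent (or don't appear), so by the two-squares theorem n IS expressible as a sum of two squares.
Step 3: Build a representation. Group n = k² · m with k = 2 and m = 5 · 73 · 109 = 39785 (a product of primes ≡ 1 (mod 4)); a representation of m scales to one of n via (k·x)² + (k·y)² = k²(x² + y²). Each prime p ≡ 1 (mod 4) is itself a sum of two squares; find a² by testing p − a² for a perfect square:
  5: 5 − 1² = 4 = 2² ⇒ 5 = 1² + 2².
  73: 73 − 1² = 72, 73 − 2² = 69, 73 − 3² = 64 = 8² ⇒ 73 = 3² + 8².
  109: 109 − 1² = 108, 109 − 2² = 105, 109 − 3² = 100 = 10² ⇒ 109 = 3² + 10².
  Combine using the Brahmagupta–Fibonacci identity (a² + b²)(c² + d²) = (ac − bd)² + (ad + bc)² = (ac + bd)² + (ad − bc)²:
  5 · 73 = 365: from (1² + 2²)(3² + 8²), take (1·3 − 2·8, 1·8 + 2·3) = (3 − 16, 8 + 6) = (-13, 14); dropping signs (only squares matter) gives (13, 14); check 13² + 14² = 169 + 196 = 365 ✓.
  365 · 109 = 39785: from (13² + 14²)(3² + 10²), take (13·3 − 14·10, 13·10 + 14·3) = (39 − 140, 130 + 42) = (-101, 172); dropping signs (only squares matter) gives (101, 172); check 101² + 172² = 10201 + 29584 = 39785 ✓.
  Scale by k = 2: (2·101, 2·172) = (202, 344).
Step 4: Order so x ≤ y and verify: 202² + 344² = 40804 + 118336 = 159140 = n. ✓

n = 159140 = 202² + 344² (one valid representation with x ≤ y).


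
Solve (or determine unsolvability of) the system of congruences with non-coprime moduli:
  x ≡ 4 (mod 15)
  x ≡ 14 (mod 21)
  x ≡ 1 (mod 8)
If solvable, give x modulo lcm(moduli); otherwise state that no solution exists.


Moduli 15, 21, 8 are not pairwise coprime, so CRT works modulo lcm(m_i) when all pairwise compatibility conditions hold.
Pairwise compatibility: gcd(m_i, m_j) must divide a_i - a_j for every pair.
Merge one congruence at a time:
  Start: x ≡ 4 (mod 15).
  Combine with x ≡ 14 (mod 21): gcd(15, 21) = 3, and 14 - 4 = 10 is NOT divisible by 3.
    ⇒ system is inconsistent (no integer solution).

No solution (the system is inconsistent).


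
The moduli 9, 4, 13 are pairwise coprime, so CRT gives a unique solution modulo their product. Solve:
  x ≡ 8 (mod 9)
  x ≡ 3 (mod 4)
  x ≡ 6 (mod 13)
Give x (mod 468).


Moduli 9, 4, 13 are pairwise coprime; by CRT there is a unique solution modulo M = 9 · 4 · 13 = 468.
Solve pairwise, accumulating the modulus:
  Start with x ≡ 8 (mod 9).
  Combine with x ≡ 3 (mod 4): since gcd(9, 4) = 1, we get a unique residue mod 36.
    Write x = 8 + 9·t and substitute into x ≡ 3 (mod 4): 9·t ≡ 3 − 8 = -5 (mod 4).
    Reduce coefficients mod 4: 1·t ≡ 3 (mod 4).
    So t ≡ 3 (mod 4).
    Then x = 8 + 9·3 = 35, valid modulo lcm(9, 4) = 36: x ≡ 35 (mod 36).
  Combine with x ≡ 6 (mod 13): since gcd(36, 13) = 1, we get a unique residue mod 468.
    Write x = 35 + 36·t and substitute into x ≡ 6 (mod 13): 36·t ≡ 6 − 35 = -29 (mod 13).
    Reduce coefficients mod 13: 10·t ≡ 10 (mod 13).
    The inverse of 10 mod 13 is 4 (since 10·4 = 40 = 3·13 + 1), so t ≡ 4·10 = 40 ≡ 1 (mod 13).
    Then x = 35 + 36·1 = 71, valid modulo lcm(36, 13) = 468: x ≡ 71 (mod 468).
Verify: 71 mod 9 = 8 ✓, 71 mod 4 = 3 ✓, 71 mod 13 = 6 ✓.

x ≡ 71 (mod 468).


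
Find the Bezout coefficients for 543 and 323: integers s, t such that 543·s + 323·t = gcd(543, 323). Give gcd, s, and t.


Euclidean algorithm on (543, 323) — divide until remainder is 0:
  543 = 1 · 323 + 220
  323 = 1 · 220 + 103
  220 = 2 · 103 + 14
  103 = 7 · 14 + 5
  14 = 2 · 5 + 4
  5 = 1 · 4 + 1
  4 = 4 · 1 + 0
gcd(543, 323) = 1.
Track Bezout coefficients alongside the remainders: start with r₀ = 543 = a·1 + b·0 (s = 1, t = 0) and r₁ = 323 = a·0 + b·1 (s = 0, t = 1); each new remainder r_{k+1} = r_{k-1} − q_k·r_k inherits s_{k+1} = s_{k-1} − q_k·s_k, t_{k+1} = t_{k-1} − q_k·t_k, so r_k = a·s_k + b·t_k at every step:
  q = 1: r = 220, s = 1 − 1·0 = 1, t = 0 − 1·1 = -1  (check: 543·1 + 323·(-1) = 220)
  q = 1: r = 103, s = 0 − 1·1 = -1, t = 1 − 1·(-1) = 2  (check: 543·(-1) + 323·2 = 103)
  q = 2: r = 14, s = 1 − 2·(-1) = 3, t = -1 − 2·2 = -5  (check: 543·3 + 323·(-5) = 14)
  q = 7: r = 5, s = -1 − 7·3 = -22, t = 2 − 7·(-5) = 37  (check: 543·(-22) + 323·37 = 5)
  q = 2: r = 4, s = 3 − 2·(-22) = 47, t = -5 − 2·37 = -79  (check: 543·47 + 323·(-79) = 4)
  q = 1: r = 1, s = -22 − 1·47 = -69, t = 37 − 1·(-79) = 116  (check: 543·(-69) + 323·116 = 1)
The row with r = 1 (the gcd) gives the Bezout coefficients s = -69, t = 116.
Result: 543 · (-69) + 323 · (116) = 1.

gcd(543, 323) = 1; s = -69, t = 116 (check: 543·(-69) + 323·116 = 1).


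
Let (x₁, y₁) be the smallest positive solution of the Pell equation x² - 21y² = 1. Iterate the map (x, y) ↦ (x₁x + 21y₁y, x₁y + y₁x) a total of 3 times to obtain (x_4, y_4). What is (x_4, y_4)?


Step 1: Find the fundamental solution (x₁, y₁) of x² - 21y² = 1.
  Expand √21 as a continued fraction. a₀ = ⌊√21⌋ = 4; iterate m_{k+1} = d_k·a_k − m_k, d_{k+1} = (21 − m_{k+1}²)/d_k, a_{k+1} = ⌊(a₀ + m_{k+1})/d_{k+1}⌋ (starting m₀ = 0, d₀ = 1), with convergents p_k = a_k·p_{k-1} + p_{k-2}, q_k = a_k·q_{k-1} + q_{k-2} (p₋₁ = 1, q₋₁ = 0):
  k = 0: a₀ = 4; p₀/q₀ = 4/1; p₀² − 21·q₀² = 16 − 21 = -5.
  k = 1: m = 4, d = 5, a = ⌊(4 + 4)/5⌋ = 1; p/q = (1·4 + 1)/(1·1 + 0) = 5/1; p² − 21·q² = 25 − 21 = 4.
  k = 2: m = 1, d = 4, a = ⌊(4 + 1)/4⌋ = 1; p/q = (1·5 + 4)/(1·1 + 1) = 9/2; p² − 21·q² = 81 − 84 = -3.
  k = 3: m = 3, d = 3, a = ⌊(4 + 3)/3⌋ = 2; p/q = (2·9 + 5)/(2·2 + 1) = 23/5; p² − 21·q² = 529 − 525 = 4.
  k = 4: m = 3, d = 4, a = ⌊(4 + 3)/4⌋ = 1; p/q = (1·23 + 9)/(1·5 + 2) = 32/7; p² − 21·q² = 1024 − 1029 = -5.
  k = 5: m = 1, d = 5, a = ⌊(4 + 1)/5⌋ = 1; p/q = (1·32 + 23)/(1·7 + 5) = 55/12; p² − 21·q² = 3025 − 3024 = 1.
  The first convergent with p² − 21·q² = 1 gives the fundamental solution (x₁, y₁) = (55, 12).
Step 2: Apply the recurrence (x_{n+1}, y_{n+1}) = (x₁x_n + 21y₁y_n, x₁y_n + y₁x_n) repeatedly.
  From (x_1, y_1) = (55, 12): x_2 = 55·55 + 21·12·12 = 6049; y_2 = 55·12 + 12·55 = 1320.
  From (x_2, y_2) = (6049, 1320): x_3 = 55·6049 + 21·12·1320 = 665335; y_3 = 55·1320 + 12·6049 = 145188.
  From (x_3, y_3) = (665335, 145188): x_4 = 55·665335 + 21·12·145188 = 73180801; y_4 = 55·145188 + 12·665335 = 15969360.
Step 3: Verify x_4² - 21·y_4² = 5355429635001601 - 5355429635001600 = 1 (should be 1). ✓

(x_1, y_1) = (55, 12); (x_4, y_4) = (73180801, 15969360).


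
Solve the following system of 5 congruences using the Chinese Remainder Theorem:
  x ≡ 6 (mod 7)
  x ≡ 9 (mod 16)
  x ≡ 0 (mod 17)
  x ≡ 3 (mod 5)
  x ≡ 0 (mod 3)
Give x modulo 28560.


Product of moduli M = 7 · 16 · 17 · 5 · 3 = 28560.
Merge one congruence at a time:
  Start: x ≡ 6 (mod 7).
  Combine with x ≡ 9 (mod 16); new modulus lcm = 112.
    Write x = 6 + 7·t and substitute into x ≡ 9 (mod 16): 7·t ≡ 9 − 6 = 3 (mod 16).
    The inverse of 7 mod 16 is 7 (since 7·7 = 49 = 3·16 + 1), so t ≡ 7·3 = 21 ≡ 5 (mod 16).
    Then x = 6 + 7·5 = 41, valid modulo lcm(7, 16) = 112: x ≡ 41 (mod 112).
  Combine with x ≡ 0 (mod 17); new modulus lcm = 1904.
    Write x = 41 + 112·t and substitute into x ≡ 0 (mod 17): 112·t ≡ 0 − 41 = -41 (mod 17).
    Reduce coefficients mod 17: 10·t ≡ 10 (mod 17).
    The inverse of 10 mod 17 is 12 (since 10·12 = 120 = 7·17 + 1), so t ≡ 12·10 = 120 ≡ 1 (mod 17).
    Then x = 41 + 112·1 = 153, valid modulo lcm(112, 17) = 1904: x ≡ 153 (mod 1904).
  Combine with x ≡ 3 (mod 5); new modulus lcm = 9520.
    Write x = 153 + 1904·t and substitute into x ≡ 3 (mod 5): 1904·t ≡ 3 − 153 = -150 (mod 5).
    Reduce coefficients mod 5: 4·t ≡ 0 (mod 5).
    The inverse of 4 mod 5 is 4 (since 4·4 = 16 = 3·5 + 1), so t ≡ 4·0 = 0 ≡ 0 (mod 5).
    Then x = 153 + 1904·0 = 153, valid modulo lcm(1904, 5) = 9520: x ≡ 153 (mod 9520).
  Combine with x ≡ 0 (mod 3); new modulus lcm = 28560.
    Write x = 153 + 9520·t and substitute into x ≡ 0 (mod 3): 9520·t ≡ 0 − 153 = -153 (mod 3).
    Reduce coefficients mod 3: 1·t ≡ 0 (mod 3).
    So t ≡ 0 (mod 3).
    Then x = 153 + 9520·0 = 153, valid modulo lcm(9520, 3) = 28560: x ≡ 153 (mod 28560).
Verify against each original: 153 mod 7 = 6, 153 mod 16 = 9, 153 mod 17 = 0, 153 mod 5 = 3, 153 mod 3 = 0.

x ≡ 153 (mod 28560).


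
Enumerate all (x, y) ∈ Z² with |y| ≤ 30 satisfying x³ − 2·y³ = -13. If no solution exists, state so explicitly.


The equation is x³ - 2y³ = -13. For fixed y, x³ = 2·y³ − 13, so a solution requires the RHS to be a perfect cube.
Strategy: iterate y from -30 to 30, compute RHS = 2·y³ − 13, and check whether it is a (positive or negative) perfect cube.
Check small values of y:
  y = 0: RHS = -13 is not a perfect cube.
  y = 1: RHS = -11 is not a perfect cube.
  y = -1: RHS = -15 is not a perfect cube.
  y = 2: RHS = 3 is not a perfect cube.
  y = -2: RHS = -29 is not a perfect cube.
  y = 3: RHS = 41 is not a perfect cube.
  y = -3: RHS = -67 is not a perfect cube.
Continuing the search up to |y| = 30 finds no solutions either.
No (x, y) in the scanned range satisfies the equation.

No integer solutions with |y| ≤ 30.


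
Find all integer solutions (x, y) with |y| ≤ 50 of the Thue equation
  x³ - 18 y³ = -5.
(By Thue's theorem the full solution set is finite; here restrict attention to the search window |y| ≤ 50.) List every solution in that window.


The equation is x³ - 18y³ = -5. For fixed y, x³ = 18·y³ − 5, so a solution requires the RHS to be a perfect cube.
Strategy: iterate y from -50 to 50, compute RHS = 18·y³ − 5, and check whether it is a (positive or negative) perfect cube.
Check small values of y:
  y = 0: RHS = -5 is not a perfect cube.
  y = 1: RHS = 13 is not a perfect cube.
  y = -1: RHS = -23 is not a perfect cube.
  y = 2: RHS = 139 is not a perfect cube.
  y = -2: RHS = -149 is not a perfect cube.
  y = 3: RHS = 481 is not a perfect cube.
  y = -3: RHS = -491 is not a perfect cube.
Continuing the search up to |y| = 50 finds no solutions either.
No (x, y) in the scanned range satisfies the equation.

No integer solutions with |y| ≤ 50.


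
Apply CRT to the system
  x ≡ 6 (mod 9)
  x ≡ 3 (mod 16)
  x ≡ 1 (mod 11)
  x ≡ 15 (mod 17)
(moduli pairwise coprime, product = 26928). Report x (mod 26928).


Product of moduli M = 9 · 16 · 11 · 17 = 26928.
Merge one congruence at a time:
  Start: x ≡ 6 (mod 9).
  Combine with x ≡ 3 (mod 16); new modulus lcm = 144.
    Write x = 6 + 9·t and substitute into x ≡ 3 (mod 16): 9·t ≡ 3 − 6 = -3 (mod 16).
    Reduce coefficients mod 16: 9·t ≡ 13 (mod 16).
    The inverse of 9 mod 16 is 9 (since 9·9 = 81 = 5·16 + 1), so t ≡ 9·13 = 117 ≡ 5 (mod 16).
    Then x = 6 + 9·5 = 51, valid modulo lcm(9, 16) = 144: x ≡ 51 (mod 144).
  Combine with x ≡ 1 (mod 11); new modulus lcm = 1584.
    Write x = 51 + 144·t and substitute into x ≡ 1 (mod 11): 144·t ≡ 1 − 51 = -50 (mod 11).
    Reduce coefficients mod 11: 1·t ≡ 5 (mod 11).
    So t ≡ 5 (mod 11).
    Then x = 51 + 144·5 = 771, valid modulo lcm(144, 11) = 1584: x ≡ 771 (mod 1584).
  Combine with x ≡ 15 (mod 17); new modulus lcm = 26928.
    Write x = 771 + 1584·t and substitute into x ≡ 15 (mod 17): 1584·t ≡ 15 − 771 = -756 (mod 17).
    Reduce coefficients mod 17: 3·t ≡ 9 (mod 17).
    The inverse of 3 mod 17 is 6 (since 3·6 = 18 = 1·17 + 1), so t ≡ 6·9 = 54 ≡ 3 (mod 17).
    Then x = 771 + 1584·3 = 5523, valid modulo lcm(1584, 17) = 26928: x ≡ 5523 (mod 26928).
Verify against each original: 5523 mod 9 = 6, 5523 mod 16 = 3, 5523 mod 11 = 1, 5523 mod 17 = 15.

x ≡ 5523 (mod 26928).


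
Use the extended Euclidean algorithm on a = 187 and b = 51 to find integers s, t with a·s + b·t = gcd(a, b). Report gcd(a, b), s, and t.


Euclidean algorithm on (187, 51) — divide until remainder is 0:
  187 = 3 · 51 + 34
  51 = 1 · 34 + 17
  34 = 2 · 17 + 0
gcd(187, 51) = 17.
Track Bezout coefficients alongside the remainders: start with r₀ = 187 = a·1 + b·0 (s = 1, t = 0) and r₁ = 51 = a·0 + b·1 (s = 0, t = 1); each new remainder r_{k+1} = r_{k-1} − q_k·r_k inherits s_{k+1} = s_{k-1} − q_k·s_k, t_{k+1} = t_{k-1} − q_k·t_k, so r_k = a·s_k + b·t_k at every step:
  q = 3: r = 34, s = 1 − 3·0 = 1, t = 0 − 3·1 = -3  (check: 187·1 + 51·(-3) = 34)
  q = 1: r = 17, s = 0 − 1·1 = -1, t = 1 − 1·(-3) = 4  (check: 187·(-1) + 51·4 = 17)
The row with r = 17 (the gcd) gives the Bezout coefficients s = -1, t = 4.
Result: 187 · (-1) + 51 · (4) = 17.

gcd(187, 51) = 17; s = -1, t = 4 (check: 187·(-1) + 51·4 = 17).


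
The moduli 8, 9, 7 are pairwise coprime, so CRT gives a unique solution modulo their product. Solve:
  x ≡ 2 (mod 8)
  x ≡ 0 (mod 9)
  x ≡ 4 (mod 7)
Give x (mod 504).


Moduli 8, 9, 7 are pairwise coprime; by CRT there is a unique solution modulo M = 8 · 9 · 7 = 504.
Solve pairwise, accumulating the modulus:
  Start with x ≡ 2 (mod 8).
  Combine with x ≡ 0 (mod 9): since gcd(8, 9) = 1, we get a unique residue mod 72.
    Write x = 2 + 8·t and substitute into x ≡ 0 (mod 9): 8·t ≡ 0 − 2 = -2 (mod 9).
    Reduce coefficients mod 9: 8·t ≡ 7 (mod 9).
    The inverse of 8 mod 9 is 8 (since 8·8 = 64 = 7·9 + 1), so t ≡ 8·7 = 56 ≡ 2 (mod 9).
    Then x = 2 + 8·2 = 18, valid modulo lcm(8, 9) = 72: x ≡ 18 (mod 72).
  Combine with x ≡ 4 (mod 7): since gcd(72, 7) = 1, we get a unique residue mod 504.
    Write x = 18 + 72·t and substitute into x ≡ 4 (mod 7): 72·t ≡ 4 − 18 = -14 (mod 7).
    Reduce coefficients mod 7: 2·t ≡ 0 (mod 7).
    The inverse of 2 mod 7 is 4 (since 2·4 = 8 = 1·7 + 1), so t ≡ 4·0 = 0 ≡ 0 (mod 7).
    Then x = 18 + 72·0 = 18, valid modulo lcm(72, 7) = 504: x ≡ 18 (mod 504).
Verify: 18 mod 8 = 2 ✓, 18 mod 9 = 0 ✓, 18 mod 7 = 4 ✓.

x ≡ 18 (mod 504).


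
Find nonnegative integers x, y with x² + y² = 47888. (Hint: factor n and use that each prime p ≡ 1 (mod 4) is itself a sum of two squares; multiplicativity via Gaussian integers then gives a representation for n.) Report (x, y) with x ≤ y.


Step 1: Factor n = 47888 = 2^4 · 41 · 73.
Step 2: Check the mod-4 condition on each prime factor: 2 = 2 (special); 41 ≡ 1 (mod 4), exponent 1; 73 ≡ 1 (mod 4), exponent 1.
All primes ≡ 3 (mod 4) appear to even exponent (or don't appear), so by the two-squares theorem n IS expressible as a sum of two squares.
Step 3: Build a representation. Group n = k² · m with k = 4 and m = 41 · 73 = 2993 (a product of primes ≡ 1 (mod 4)); a representation of m scales to one of n via (k·x)² + (k·y)² = k²(x² + y²). Each prime p ≡ 1 (mod 4) is itself a sum of two squares; find a² by testing p − a² for a perfect square:
  41: 41 − 1² = 40, 41 − 2² = 37, 41 − 3² = 32, 41 − 4² = 25 = 5² ⇒ 41 = 4² + 5².
  73: 73 − 1² = 72, 73 − 2² = 69, 73 − 3² = 64 = 8² ⇒ 73 = 3² + 8².
  Combine using the Brahmagupta–Fibonacci identity (a² + b²)(c² + d²) = (ac − bd)² + (ad + bc)² = (ac + bd)² + (ad − bc)²:
  41 · 73 = 2993: from (4² + 5²)(3² + 8²), take (4·3 − 5·8, 4·8 + 5·3) = (12 − 40, 32 + 15) = (-28, 47); dropping signs (only squares matter) gives (28, 47); check 28² + 47² = 784 + 2209 = 2993 ✓.
  Scale by k = 4: (4·28, 4·47) = (112, 188).
Step 4: Order so x ≤ y and verify: 112² + 188² = 12544 + 35344 = 47888 = n. ✓

n = 47888 = 112² + 188² (one valid representation with x ≤ y).


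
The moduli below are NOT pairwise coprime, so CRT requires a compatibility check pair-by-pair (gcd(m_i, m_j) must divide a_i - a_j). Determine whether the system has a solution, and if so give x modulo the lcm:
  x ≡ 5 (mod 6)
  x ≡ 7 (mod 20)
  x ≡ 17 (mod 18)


Moduli 6, 20, 18 are not pairwise coprime, so CRT works modulo lcm(m_i) when all pairwise compatibility conditions hold.
Pairwise compatibility: gcd(m_i, m_j) must divide a_i - a_j for every pair.
Merge one congruence at a time:
  Start: x ≡ 5 (mod 6).
  Combine with x ≡ 7 (mod 20): gcd(6, 20) = 2; 7 - 5 = 2, which IS divisible by 2, so compatible.
    Write x = 5 + 6·t and substitute into x ≡ 7 (mod 20): 6·t ≡ 7 − 5 = 2 (mod 20).
    Divide the congruence (and modulus) by g = 2: 3·t ≡ 1 (mod 10).
    The inverse of 3 mod 10 is 7 (since 3·7 = 21 = 2·10 + 1), so t ≡ 7·1 = 7 ≡ 7 (mod 10).
    Then x = 5 + 6·7 = 47, valid modulo lcm(6, 20) = 60: x ≡ 47 (mod 60).
  Combine with x ≡ 17 (mod 18): gcd(60, 18) = 6; 17 - 47 = -30, which IS divisible by 6, so compatible.
    Write x = 47 + 60·t and substitute into x ≡ 17 (mod 18): 60·t ≡ 17 − 47 = -30 (mod 18).
    Divide the congruence (and modulus) by g = 6: 10·t ≡ -5 (mod 3).
    Reduce coefficients mod 3: 1·t ≡ 1 (mod 3).
    So t ≡ 1 (mod 3).
    Then x = 47 + 60·1 = 107, valid modulo lcm(60, 18) = 180: x ≡ 107 (mod 180).
Verify: 107 mod 6 = 5, 107 mod 20 = 7, 107 mod 18 = 17.

x ≡ 107 (mod 180).
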